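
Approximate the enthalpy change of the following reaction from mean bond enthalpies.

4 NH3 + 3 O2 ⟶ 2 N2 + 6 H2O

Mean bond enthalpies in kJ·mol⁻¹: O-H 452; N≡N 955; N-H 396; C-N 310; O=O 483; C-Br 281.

Bonds broken (reactants):
  N-H: 12 × 396 = 4752
  O=O: 3 × 483 = 1449
  Σ(broken) = 6201 kJ
Bonds formed (products):
  N≡N: 2 × 955 = 1910
  O-H: 12 × 452 = 5424
  Σ(formed) = 7334 kJ
ΔH = Σ(broken) − Σ(formed) = 6201 − 7334 = −1133 kJ

ΔH ≈ −1133 kJ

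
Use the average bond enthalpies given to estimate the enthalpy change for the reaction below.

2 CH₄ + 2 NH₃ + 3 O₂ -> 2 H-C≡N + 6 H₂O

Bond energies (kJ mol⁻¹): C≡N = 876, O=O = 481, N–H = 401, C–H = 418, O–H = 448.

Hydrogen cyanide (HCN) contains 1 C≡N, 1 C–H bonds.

Bonds broken (reactants):
  C–H: 8 × 418 = 3344
  N–H: 6 × 401 = 2406
  O=O: 3 × 481 = 1443
  Σ(broken) = 7193 kJ
Bonds formed (products):
  C≡N: 2 × 876 = 1752
  C–H: 2 × 418 = 836
  O–H: 12 × 448 = 5376
  Σ(formed) = 7964 kJ
ΔH = Σ(broken) − Σ(formed) = 7193 − 7964 = −771 kJ

ΔH ≈ −771 kJ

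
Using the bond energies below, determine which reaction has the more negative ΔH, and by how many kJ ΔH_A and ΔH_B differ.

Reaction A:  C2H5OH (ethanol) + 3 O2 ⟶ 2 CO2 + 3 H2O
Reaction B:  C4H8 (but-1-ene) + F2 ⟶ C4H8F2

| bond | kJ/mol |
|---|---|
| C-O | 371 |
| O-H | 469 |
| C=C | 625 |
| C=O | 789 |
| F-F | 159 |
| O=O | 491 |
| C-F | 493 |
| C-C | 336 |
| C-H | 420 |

Reaction A:
  Bonds broken (reactants):
    C-C: 1 × 336 = 336
    C-H: 5 × 420 = 2100
    C-O: 1 × 371 = 371
    O-H: 1 × 469 = 469
    O=O: 3 × 491 = 1473
    Σ(broken) = 4749 kJ
  Bonds formed (products):
    C=O: 4 × 789 = 3156
    O-H: 6 × 469 = 2814
    Σ(formed) = 5970 kJ
  ΔH_A = 4749 − 5970 = −1221 kJ
Reaction B:
  Bonds broken (reactants):
    C-C: 2 × 336 = 672
    C-H: 8 × 420 = 3360
    C=C: 1 × 625 = 625
    F-F: 1 × 159 = 159
    Σ(broken) = 4816 kJ
  Bonds formed (products):
    C-C: 3 × 336 = 1008
    C-F: 2 × 493 = 986
    C-H: 8 × 420 = 3360
    Σ(formed) = 5354 kJ
  ΔH_B = 4816 − 5354 = −538 kJ
ΔH_A − ΔH_B = −683 kJ, so reaction A has the more negative ΔH; |ΔH_A − ΔH_B| = 683 kJ.

Reaction A, by 683 kJ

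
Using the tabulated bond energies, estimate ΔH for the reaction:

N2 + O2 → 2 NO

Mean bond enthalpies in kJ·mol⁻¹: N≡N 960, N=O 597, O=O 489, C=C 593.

Bonds broken (reactants):
  N≡N: 1 × 960 = 960
  O=O: 1 × 489 = 489
  Σ(broken) = 1449 kJ
Bonds formed (products):
  N=O: 2 × 597 = 1194
  Σ(formed) = 1194 kJ
ΔH = Σ(broken) − Σ(formed) = 1449 − 1194 = +255 kJ

ΔH ≈ +255 kJ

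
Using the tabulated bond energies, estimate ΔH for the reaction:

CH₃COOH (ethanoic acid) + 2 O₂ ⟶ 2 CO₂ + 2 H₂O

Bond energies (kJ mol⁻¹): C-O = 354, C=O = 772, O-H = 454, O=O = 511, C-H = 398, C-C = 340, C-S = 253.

ΔH ≈ −768 kJ

Bonds broken (reactants):
  C-C: 1 × 340 = 340
  C-H: 3 × 398 = 1194
  C-O: 1 × 354 = 354
  C=O: 1 × 772 = 772
  O-H: 1 × 454 = 454
  O=O: 2 × 511 = 1022
  Σ(broken) = 4136 kJ
Bonds formed (products):
  C=O: 4 × 772 = 3088
  O-H: 4 × 454 = 1816
  Σ(formed) = 4904 kJ
ΔH = Σ(broken) − Σ(formed) = 4136 − 4904 = −768 kJ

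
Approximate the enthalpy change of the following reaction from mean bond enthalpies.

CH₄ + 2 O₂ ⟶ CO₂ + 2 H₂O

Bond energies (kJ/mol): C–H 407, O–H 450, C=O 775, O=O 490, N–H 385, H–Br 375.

Bonds broken (reactants):
  C–H: 4 × 407 = 1628
  O=O: 2 × 490 = 980
  Σ(broken) = 2608 kJ
Bonds formed (products):
  C=O: 2 × 775 = 1550
  O–H: 4 × 450 = 1800
  Σ(formed) = 3350 kJ
ΔH = Σ(broken) − Σ(formed) = 2608 − 3350 = −742 kJ

ΔH ≈ −742 kJ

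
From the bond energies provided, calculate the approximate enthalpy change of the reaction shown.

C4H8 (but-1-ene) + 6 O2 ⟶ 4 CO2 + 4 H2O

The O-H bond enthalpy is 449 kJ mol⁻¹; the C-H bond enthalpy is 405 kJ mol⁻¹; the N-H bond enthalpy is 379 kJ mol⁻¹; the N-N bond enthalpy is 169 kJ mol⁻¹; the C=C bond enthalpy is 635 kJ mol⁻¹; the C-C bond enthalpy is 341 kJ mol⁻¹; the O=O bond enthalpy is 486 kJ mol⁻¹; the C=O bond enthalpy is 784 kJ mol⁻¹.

Bonds broken (reactants):
  C-C: 2 × 341 = 682
  C-H: 8 × 405 = 3240
  C=C: 1 × 635 = 635
  O=O: 6 × 486 = 2916
  Σ(broken) = 7473 kJ
Bonds formed (products):
  C=O: 8 × 784 = 6272
  O-H: 8 × 449 = 3592
  Σ(formed) = 9864 kJ
ΔH = Σ(broken) − Σ(formed) = 7473 − 9864 = −2391 kJ

ΔH ≈ −2391 kJ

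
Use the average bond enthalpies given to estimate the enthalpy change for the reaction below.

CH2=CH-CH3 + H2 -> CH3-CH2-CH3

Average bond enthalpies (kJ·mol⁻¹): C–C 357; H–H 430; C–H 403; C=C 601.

Bonds broken (reactants):
  C–C: 1 × 357 = 357
  C–H: 6 × 403 = 2418
  C=C: 1 × 601 = 601
  H–H: 1 × 430 = 430
  Σ(broken) = 3806 kJ
Bonds formed (products):
  C–C: 2 × 357 = 714
  C–H: 8 × 403 = 3224
  Σ(formed) = 3938 kJ
ΔH = Σ(broken) − Σ(formed) = 3806 − 3938 = −132 kJ

ΔH ≈ −132 kJ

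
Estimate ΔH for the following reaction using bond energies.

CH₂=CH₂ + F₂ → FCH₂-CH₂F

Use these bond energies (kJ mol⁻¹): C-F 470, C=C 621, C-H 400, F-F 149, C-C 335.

Bonds broken (reactants):
  C-H: 4 × 400 = 1600
  C=C: 1 × 621 = 621
  F-F: 1 × 149 = 149
  Σ(broken) = 2370 kJ
Bonds formed (products):
  C-C: 1 × 335 = 335
  C-F: 2 × 470 = 940
  C-H: 4 × 400 = 1600
  Σ(formed) = 2875 kJ
ΔH = Σ(broken) − Σ(formed) = 2370 − 2875 = −505 kJ

ΔH ≈ −505 kJ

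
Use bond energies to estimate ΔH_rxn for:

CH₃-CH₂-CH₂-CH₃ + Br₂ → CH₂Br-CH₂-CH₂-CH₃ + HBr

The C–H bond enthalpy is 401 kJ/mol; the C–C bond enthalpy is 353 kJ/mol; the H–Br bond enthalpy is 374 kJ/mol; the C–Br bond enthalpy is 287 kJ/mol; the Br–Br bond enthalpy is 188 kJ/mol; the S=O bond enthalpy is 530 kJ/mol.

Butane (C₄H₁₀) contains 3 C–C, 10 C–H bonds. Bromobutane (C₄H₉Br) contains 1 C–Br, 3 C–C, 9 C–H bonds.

Bonds broken (reactants):
  Br–Br: 1 × 188 = 188
  C–C: 3 × 353 = 1059
  C–H: 10 × 401 = 4010
  Σ(broken) = 5257 kJ
Bonds formed (products):
  C–Br: 1 × 287 = 287
  C–C: 3 × 353 = 1059
  C–H: 9 × 401 = 3609
  H–Br: 1 × 374 = 374
  Σ(formed) = 5329 kJ
ΔH = Σ(broken) − Σ(formed) = 5257 − 5329 = −72 kJ

ΔH ≈ −72 kJ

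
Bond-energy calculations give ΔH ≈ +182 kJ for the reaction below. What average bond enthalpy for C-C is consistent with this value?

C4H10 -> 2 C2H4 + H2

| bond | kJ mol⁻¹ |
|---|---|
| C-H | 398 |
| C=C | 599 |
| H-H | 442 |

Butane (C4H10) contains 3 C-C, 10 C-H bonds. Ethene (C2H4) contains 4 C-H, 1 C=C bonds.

D(C-C) ≈ 342 kJ/mol

Let D be the C-C bond energy.
Σ(broken) = 3×D + 10×398 = 3980 + 3D
Σ(formed) = 8×398 + 2×599 + 1×442 = 4824
ΔH = Σ(broken) − Σ(formed) = (3980 + 3D) − (4824) = −844 + 3D
Setting this equal to +182 kJ gives 3D = 1026, so D = 342 kJ/mol.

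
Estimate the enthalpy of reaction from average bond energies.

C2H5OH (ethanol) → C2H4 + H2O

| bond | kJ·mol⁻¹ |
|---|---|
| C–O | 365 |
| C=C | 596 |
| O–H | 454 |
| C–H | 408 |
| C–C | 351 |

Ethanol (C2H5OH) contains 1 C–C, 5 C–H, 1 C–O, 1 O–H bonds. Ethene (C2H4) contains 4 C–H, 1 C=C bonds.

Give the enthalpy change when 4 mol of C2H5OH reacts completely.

Bonds broken (reactants):
  C–C: 1 × 351 = 351
  C–H: 5 × 408 = 2040
  C–O: 1 × 365 = 365
  O–H: 1 × 454 = 454
  Σ(broken) = 3210 kJ
Bonds formed (products):
  C–H: 4 × 408 = 1632
  C=C: 1 × 596 = 596
  O–H: 2 × 454 = 908
  Σ(formed) = 3136 kJ
ΔH = Σ(broken) − Σ(formed) = 3210 − 3136 = +74 kJ
For 4× the reaction as written: 4 × (+74) = +296 kJ

ΔH = +296 kJ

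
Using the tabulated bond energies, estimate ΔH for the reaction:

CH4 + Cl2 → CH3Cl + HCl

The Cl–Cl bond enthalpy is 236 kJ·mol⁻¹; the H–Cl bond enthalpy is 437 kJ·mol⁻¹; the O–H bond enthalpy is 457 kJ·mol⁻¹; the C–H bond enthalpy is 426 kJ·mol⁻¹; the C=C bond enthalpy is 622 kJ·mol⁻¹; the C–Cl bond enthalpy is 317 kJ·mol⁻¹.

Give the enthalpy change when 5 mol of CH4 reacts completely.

ΔH = −460 kJ

Bonds broken (reactants):
  C–H: 4 × 426 = 1704
  Cl–Cl: 1 × 236 = 236
  Σ(broken) = 1940 kJ
Bonds formed (products):
  C–Cl: 1 × 317 = 317
  C–H: 3 × 426 = 1278
  H–Cl: 1 × 437 = 437
  Σ(formed) = 2032 kJ
ΔH = Σ(broken) − Σ(formed) = 1940 − 2032 = −92 kJ
For 5× the reaction as written: 5 × (−92) = −460 kJ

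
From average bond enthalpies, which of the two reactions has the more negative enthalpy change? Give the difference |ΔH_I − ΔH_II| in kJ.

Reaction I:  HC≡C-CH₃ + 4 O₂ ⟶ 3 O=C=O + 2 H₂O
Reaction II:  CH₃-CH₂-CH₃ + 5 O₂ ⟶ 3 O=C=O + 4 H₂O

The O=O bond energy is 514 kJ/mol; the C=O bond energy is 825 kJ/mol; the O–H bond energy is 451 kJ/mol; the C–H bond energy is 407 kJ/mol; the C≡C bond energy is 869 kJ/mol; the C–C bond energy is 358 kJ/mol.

Reaction II, by 173 kJ

Reaction I:
  Bonds broken (reactants):
    C≡C: 1 × 869 = 869
    C–C: 1 × 358 = 358
    C–H: 4 × 407 = 1628
    O=O: 4 × 514 = 2056
    Σ(broken) = 4911 kJ
  Bonds formed (products):
    C=O: 6 × 825 = 4950
    O–H: 4 × 451 = 1804
    Σ(formed) = 6754 kJ
  ΔH_I = 4911 − 6754 = −1843 kJ
Reaction II:
  Bonds broken (reactants):
    C–C: 2 × 358 = 716
    C–H: 8 × 407 = 3256
    O=O: 5 × 514 = 2570
    Σ(broken) = 6542 kJ
  Bonds formed (products):
    C=O: 6 × 825 = 4950
    O–H: 8 × 451 = 3608
    Σ(formed) = 8558 kJ
  ΔH_II = 6542 − 8558 = −2016 kJ
ΔH_I − ΔH_II = +173 kJ, so reaction II has the more negative ΔH; |ΔH_I − ΔH_II| = 173 kJ.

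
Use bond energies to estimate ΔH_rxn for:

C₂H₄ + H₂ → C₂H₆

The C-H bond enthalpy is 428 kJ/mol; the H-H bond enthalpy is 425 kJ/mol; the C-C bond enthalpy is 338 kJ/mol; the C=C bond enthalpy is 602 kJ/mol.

Bonds broken (reactants):
  C-H: 4 × 428 = 1712
  C=C: 1 × 602 = 602
  H-H: 1 × 425 = 425
  Σ(broken) = 2739 kJ
Bonds formed (products):
  C-C: 1 × 338 = 338
  C-H: 6 × 428 = 2568
  Σ(formed) = 2906 kJ
ΔH = Σ(broken) − Σ(formed) = 2739 − 2906 = −167 kJ

ΔH ≈ −167 kJ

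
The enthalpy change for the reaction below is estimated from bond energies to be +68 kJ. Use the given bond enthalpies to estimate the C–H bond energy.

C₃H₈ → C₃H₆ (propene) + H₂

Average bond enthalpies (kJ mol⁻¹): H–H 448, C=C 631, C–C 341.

D(C–H) ≈ 403 kJ/mol

Let D be the C–H bond energy.
Σ(broken) = 2×341 + 8×D = 682 + 8D
Σ(formed) = 1×341 + 6×D + 1×631 + 1×448 = 1420 + 6D
ΔH = Σ(broken) − Σ(formed) = (682 + 8D) − (1420 + 6D) = −738 + 2D
Setting this equal to +68 kJ gives 2D = 806, so D = 403 kJ/mol.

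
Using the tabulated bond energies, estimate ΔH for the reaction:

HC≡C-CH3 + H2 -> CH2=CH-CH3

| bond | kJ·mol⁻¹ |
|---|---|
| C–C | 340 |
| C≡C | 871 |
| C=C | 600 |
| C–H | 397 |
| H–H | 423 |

ΔH ≈ −100 kJ

Bonds broken (reactants):
  C≡C: 1 × 871 = 871
  C–C: 1 × 340 = 340
  C–H: 4 × 397 = 1588
  H–H: 1 × 423 = 423
  Σ(broken) = 3222 kJ
Bonds formed (products):
  C–C: 1 × 340 = 340
  C–H: 6 × 397 = 2382
  C=C: 1 × 600 = 600
  Σ(formed) = 3322 kJ
ΔH = Σ(broken) − Σ(formed) = 3222 − 3322 = −100 kJ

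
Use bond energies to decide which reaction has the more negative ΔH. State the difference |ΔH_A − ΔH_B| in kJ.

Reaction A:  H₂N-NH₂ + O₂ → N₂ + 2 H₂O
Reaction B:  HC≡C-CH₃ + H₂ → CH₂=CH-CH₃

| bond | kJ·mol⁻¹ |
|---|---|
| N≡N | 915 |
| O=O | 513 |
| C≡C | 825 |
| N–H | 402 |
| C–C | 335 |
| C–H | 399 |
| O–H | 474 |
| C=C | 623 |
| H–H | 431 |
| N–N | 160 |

Reaction A:
  Bonds broken (reactants):
    N–H: 4 × 402 = 1608
    N–N: 1 × 160 = 160
    O=O: 1 × 513 = 513
    Σ(broken) = 2281 kJ
  Bonds formed (products):
    N≡N: 1 × 915 = 915
    O–H: 4 × 474 = 1896
    Σ(formed) = 2811 kJ
  ΔH_A = 2281 − 2811 = −530 kJ
Reaction B:
  Bonds broken (reactants):
    C≡C: 1 × 825 = 825
    C–C: 1 × 335 = 335
    C–H: 4 × 399 = 1596
    H–H: 1 × 431 = 431
    Σ(broken) = 3187 kJ
  Bonds formed (products):
    C–C: 1 × 335 = 335
    C–H: 6 × 399 = 2394
    C=C: 1 × 623 = 623
    Σ(formed) = 3352 kJ
  ΔH_B = 3187 − 3352 = −165 kJ
ΔH_A − ΔH_B = −365 kJ, so reaction A has the more negative ΔH; |ΔH_A − ΔH_B| = 365 kJ.

Reaction A, by 365 kJ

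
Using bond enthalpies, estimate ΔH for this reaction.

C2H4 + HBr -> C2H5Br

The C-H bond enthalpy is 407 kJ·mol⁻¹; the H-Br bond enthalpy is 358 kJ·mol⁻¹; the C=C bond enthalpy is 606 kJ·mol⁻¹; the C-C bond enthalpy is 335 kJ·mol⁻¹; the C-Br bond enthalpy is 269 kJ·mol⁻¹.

ΔH ≈ −47 kJ

Bonds broken (reactants):
  C-H: 4 × 407 = 1628
  C=C: 1 × 606 = 606
  H-Br: 1 × 358 = 358
  Σ(broken) = 2592 kJ
Bonds formed (products):
  C-Br: 1 × 269 = 269
  C-C: 1 × 335 = 335
  C-H: 5 × 407 = 2035
  Σ(formed) = 2639 kJ
ΔH = Σ(broken) − Σ(formed) = 2592 − 2639 = −47 kJ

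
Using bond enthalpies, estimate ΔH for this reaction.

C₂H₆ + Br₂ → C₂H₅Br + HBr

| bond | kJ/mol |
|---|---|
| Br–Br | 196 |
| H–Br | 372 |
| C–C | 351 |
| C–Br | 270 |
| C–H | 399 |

ΔH ≈ −47 kJ

Bonds broken (reactants):
  Br–Br: 1 × 196 = 196
  C–C: 1 × 351 = 351
  C–H: 6 × 399 = 2394
  Σ(broken) = 2941 kJ
Bonds formed (products):
  C–Br: 1 × 270 = 270
  C–C: 1 × 351 = 351
  C–H: 5 × 399 = 1995
  H–Br: 1 × 372 = 372
  Σ(formed) = 2988 kJ
ΔH = Σ(broken) − Σ(formed) = 2941 − 2988 = −47 kJ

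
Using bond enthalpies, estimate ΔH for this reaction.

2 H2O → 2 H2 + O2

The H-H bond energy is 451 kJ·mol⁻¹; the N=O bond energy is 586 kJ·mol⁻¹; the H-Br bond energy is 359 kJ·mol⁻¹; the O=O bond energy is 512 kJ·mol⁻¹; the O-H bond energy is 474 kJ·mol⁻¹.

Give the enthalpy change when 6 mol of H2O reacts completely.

Bonds broken (reactants):
  O-H: 4 × 474 = 1896
  Σ(broken) = 1896 kJ
Bonds formed (products):
  H-H: 2 × 451 = 902
  O=O: 1 × 512 = 512
  Σ(formed) = 1414 kJ
ΔH = Σ(broken) − Σ(formed) = 1896 − 1414 = +482 kJ
For 3× the reaction as written: 3 × (+482) = +1446 kJ

ΔH = +1446 kJ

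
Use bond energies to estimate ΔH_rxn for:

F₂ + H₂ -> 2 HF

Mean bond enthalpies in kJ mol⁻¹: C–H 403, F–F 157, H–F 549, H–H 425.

ΔH ≈ −516 kJ

Bonds broken (reactants):
  F–F: 1 × 157 = 157
  H–H: 1 × 425 = 425
  Σ(broken) = 582 kJ
Bonds formed (products):
  H–F: 2 × 549 = 1098
  Σ(formed) = 1098 kJ
ΔH = Σ(broken) − Σ(formed) = 582 − 1098 = −516 kJ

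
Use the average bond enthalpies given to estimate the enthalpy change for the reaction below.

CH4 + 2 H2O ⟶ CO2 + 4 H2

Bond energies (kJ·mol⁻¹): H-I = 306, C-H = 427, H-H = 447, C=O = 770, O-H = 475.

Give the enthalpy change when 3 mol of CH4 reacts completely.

Bonds broken (reactants):
  C-H: 4 × 427 = 1708
  O-H: 4 × 475 = 1900
  Σ(broken) = 3608 kJ
Bonds formed (products):
  C=O: 2 × 770 = 1540
  H-H: 4 × 447 = 1788
  Σ(formed) = 3328 kJ
ΔH = Σ(broken) − Σ(formed) = 3608 − 3328 = +280 kJ
For 3× the reaction as written: 3 × (+280) = +840 kJ

ΔH = +840 kJ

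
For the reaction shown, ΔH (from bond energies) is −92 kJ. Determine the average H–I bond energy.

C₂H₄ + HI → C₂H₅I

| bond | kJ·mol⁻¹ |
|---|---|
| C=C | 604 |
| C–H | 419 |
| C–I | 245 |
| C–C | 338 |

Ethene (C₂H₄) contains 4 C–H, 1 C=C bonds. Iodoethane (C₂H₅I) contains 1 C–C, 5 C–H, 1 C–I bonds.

D(H–I) ≈ 306 kJ/mol

Let D be the H–I bond energy.
Σ(broken) = 4×419 + 1×604 + 1×D = 2280 + D
Σ(formed) = 1×338 + 5×419 + 1×245 = 2678
ΔH = Σ(broken) − Σ(formed) = (2280 + D) − (2678) = −398 + D
Setting this equal to −92 kJ gives D = 306 kJ/mol.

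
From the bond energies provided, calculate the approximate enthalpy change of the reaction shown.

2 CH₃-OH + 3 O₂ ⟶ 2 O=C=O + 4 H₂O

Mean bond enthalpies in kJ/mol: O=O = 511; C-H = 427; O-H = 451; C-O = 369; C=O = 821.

ΔH ≈ −1157 kJ

Bonds broken (reactants):
  C-H: 6 × 427 = 2562
  C-O: 2 × 369 = 738
  O-H: 2 × 451 = 902
  O=O: 3 × 511 = 1533
  Σ(broken) = 5735 kJ
Bonds formed (products):
  C=O: 4 × 821 = 3284
  O-H: 8 × 451 = 3608
  Σ(formed) = 6892 kJ
ΔH = Σ(broken) − Σ(formed) = 5735 − 6892 = −1157 kJ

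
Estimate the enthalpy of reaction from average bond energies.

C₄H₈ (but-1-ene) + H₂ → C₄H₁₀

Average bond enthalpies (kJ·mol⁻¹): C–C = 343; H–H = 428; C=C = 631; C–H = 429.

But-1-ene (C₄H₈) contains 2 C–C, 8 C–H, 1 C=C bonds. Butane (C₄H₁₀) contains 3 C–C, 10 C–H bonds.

Bonds broken (reactants):
  C–C: 2 × 343 = 686
  C–H: 8 × 429 = 3432
  C=C: 1 × 631 = 631
  H–H: 1 × 428 = 428
  Σ(broken) = 5177 kJ
Bonds formed (products):
  C–C: 3 × 343 = 1029
  C–H: 10 × 429 = 4290
  Σ(formed) = 5319 kJ
ΔH = Σ(broken) − Σ(formed) = 5177 − 5319 = −142 kJ

ΔH ≈ −142 kJ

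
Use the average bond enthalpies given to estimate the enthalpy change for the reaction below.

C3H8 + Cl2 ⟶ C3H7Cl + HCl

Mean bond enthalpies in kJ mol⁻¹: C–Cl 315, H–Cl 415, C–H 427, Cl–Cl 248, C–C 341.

ΔH ≈ −55 kJ

Bonds broken (reactants):
  C–C: 2 × 341 = 682
  C–H: 8 × 427 = 3416
  Cl–Cl: 1 × 248 = 248
  Σ(broken) = 4346 kJ
Bonds formed (products):
  C–C: 2 × 341 = 682
  C–Cl: 1 × 315 = 315
  C–H: 7 × 427 = 2989
  H–Cl: 1 × 415 = 415
  Σ(formed) = 4401 kJ
ΔH = Σ(broken) − Σ(formed) = 4346 − 4401 = −55 kJ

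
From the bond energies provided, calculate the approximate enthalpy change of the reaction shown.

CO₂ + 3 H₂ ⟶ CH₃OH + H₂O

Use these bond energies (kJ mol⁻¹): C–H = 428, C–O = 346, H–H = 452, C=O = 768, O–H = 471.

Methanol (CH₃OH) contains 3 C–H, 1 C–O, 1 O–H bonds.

ΔH ≈ −151 kJ

Bonds broken (reactants):
  C=O: 2 × 768 = 1536
  H–H: 3 × 452 = 1356
  Σ(broken) = 2892 kJ
Bonds formed (products):
  C–H: 3 × 428 = 1284
  C–O: 1 × 346 = 346
  O–H: 3 × 471 = 1413
  Σ(formed) = 3043 kJ
ΔH = Σ(broken) − Σ(formed) = 2892 − 3043 = −151 kJ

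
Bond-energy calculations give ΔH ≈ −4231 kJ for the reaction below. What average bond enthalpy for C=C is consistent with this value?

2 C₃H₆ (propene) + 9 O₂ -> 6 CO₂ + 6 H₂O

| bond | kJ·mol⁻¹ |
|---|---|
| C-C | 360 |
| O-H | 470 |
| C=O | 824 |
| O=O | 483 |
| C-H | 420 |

D(C=C) ≈ 595 kJ/mol

Let D be the C=C bond energy.
Σ(broken) = 2×360 + 12×420 + 2×D + 9×483 = 10107 + 2D
Σ(formed) = 12×824 + 12×470 = 15528
ΔH = Σ(broken) − Σ(formed) = (10107 + 2D) − (15528) = −5421 + 2D
Setting this equal to −4231 kJ gives 2D = 1190, so D = 595 kJ/mol.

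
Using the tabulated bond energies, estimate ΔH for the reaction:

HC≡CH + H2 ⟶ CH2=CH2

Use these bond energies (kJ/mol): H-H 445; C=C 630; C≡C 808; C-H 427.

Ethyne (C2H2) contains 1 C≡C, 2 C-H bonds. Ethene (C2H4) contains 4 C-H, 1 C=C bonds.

Bonds broken (reactants):
  C≡C: 1 × 808 = 808
  C-H: 2 × 427 = 854
  H-H: 1 × 445 = 445
  Σ(broken) = 2107 kJ
Bonds formed (products):
  C-H: 4 × 427 = 1708
  C=C: 1 × 630 = 630
  Σ(formed) = 2338 kJ
ΔH = Σ(broken) − Σ(formed) = 2107 − 2338 = −231 kJ

ΔH ≈ −231 kJ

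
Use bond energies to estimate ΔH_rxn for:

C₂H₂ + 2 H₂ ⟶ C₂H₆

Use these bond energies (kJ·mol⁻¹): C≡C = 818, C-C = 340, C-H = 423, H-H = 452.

Bonds broken (reactants):
  C≡C: 1 × 818 = 818
  C-H: 2 × 423 = 846
  H-H: 2 × 452 = 904
  Σ(broken) = 2568 kJ
Bonds formed (products):
  C-C: 1 × 340 = 340
  C-H: 6 × 423 = 2538
  Σ(formed) = 2878 kJ
ΔH = Σ(broken) − Σ(formed) = 2568 − 2878 = −310 kJ

ΔH ≈ −310 kJ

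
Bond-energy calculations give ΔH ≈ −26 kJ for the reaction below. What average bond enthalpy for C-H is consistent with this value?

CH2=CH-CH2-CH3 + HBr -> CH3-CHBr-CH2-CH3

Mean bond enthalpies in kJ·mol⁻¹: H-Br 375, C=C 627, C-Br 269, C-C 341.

Let D be the C-H bond energy.
Σ(broken) = 2×341 + 8×D + 1×627 + 1×375 = 1684 + 8D
Σ(formed) = 1×269 + 3×341 + 9×D = 1292 + 9D
ΔH = Σ(broken) − Σ(formed) = (1684 + 8D) − (1292 + 9D) = +392 − D
Setting this equal to −26 kJ gives D = 418 kJ/mol.

D(C-H) ≈ 418 kJ/mol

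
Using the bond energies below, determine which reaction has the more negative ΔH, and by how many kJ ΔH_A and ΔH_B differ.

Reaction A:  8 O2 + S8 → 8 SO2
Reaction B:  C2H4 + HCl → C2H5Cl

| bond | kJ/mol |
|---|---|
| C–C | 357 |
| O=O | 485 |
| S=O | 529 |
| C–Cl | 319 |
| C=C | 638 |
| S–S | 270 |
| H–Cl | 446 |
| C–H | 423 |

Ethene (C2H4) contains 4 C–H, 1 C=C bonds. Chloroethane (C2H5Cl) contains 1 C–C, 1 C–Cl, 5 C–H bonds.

Reaction A:
  Bonds broken (reactants):
    O=O: 8 × 485 = 3880
    S–S: 8 × 270 = 2160
    Σ(broken) = 6040 kJ
  Bonds formed (products):
    S=O: 16 × 529 = 8464
    Σ(formed) = 8464 kJ
  ΔH_A = 6040 − 8464 = −2424 kJ
Reaction B:
  Bonds broken (reactants):
    C–H: 4 × 423 = 1692
    C=C: 1 × 638 = 638
    H–Cl: 1 × 446 = 446
    Σ(broken) = 2776 kJ
  Bonds formed (products):
    C–C: 1 × 357 = 357
    C–Cl: 1 × 319 = 319
    C–H: 5 × 423 = 2115
    Σ(formed) = 2791 kJ
  ΔH_B = 2776 − 2791 = −15 kJ
ΔH_A − ΔH_B = −2409 kJ, so reaction A has the more negative ΔH; |ΔH_A − ΔH_B| = 2409 kJ.

Reaction A, by 2409 kJ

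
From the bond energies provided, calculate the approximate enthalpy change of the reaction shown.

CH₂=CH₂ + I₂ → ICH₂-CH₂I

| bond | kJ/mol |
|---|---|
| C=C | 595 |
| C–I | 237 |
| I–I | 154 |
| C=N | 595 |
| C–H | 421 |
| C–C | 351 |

ΔH ≈ −76 kJ

Bonds broken (reactants):
  C–H: 4 × 421 = 1684
  C=C: 1 × 595 = 595
  I–I: 1 × 154 = 154
  Σ(broken) = 2433 kJ
Bonds formed (products):
  C–C: 1 × 351 = 351
  C–H: 4 × 421 = 1684
  C–I: 2 × 237 = 474
  Σ(formed) = 2509 kJ
ΔH = Σ(broken) − Σ(formed) = 2433 − 2509 = −76 kJ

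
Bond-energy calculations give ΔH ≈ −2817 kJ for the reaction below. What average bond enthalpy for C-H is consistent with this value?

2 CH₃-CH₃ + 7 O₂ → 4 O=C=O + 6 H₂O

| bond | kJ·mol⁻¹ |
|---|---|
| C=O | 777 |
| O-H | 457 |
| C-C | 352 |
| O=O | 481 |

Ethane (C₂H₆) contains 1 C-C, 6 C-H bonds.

Let D be the C-H bond energy.
Σ(broken) = 2×352 + 12×D + 7×481 = 4071 + 12D
Σ(formed) = 8×777 + 12×457 = 11700
ΔH = Σ(broken) − Σ(formed) = (4071 + 12D) − (11700) = −7629 + 12D
Setting this equal to −2817 kJ gives 12D = 4812, so D = 401 kJ/mol.

D(C-H) ≈ 401 kJ/mol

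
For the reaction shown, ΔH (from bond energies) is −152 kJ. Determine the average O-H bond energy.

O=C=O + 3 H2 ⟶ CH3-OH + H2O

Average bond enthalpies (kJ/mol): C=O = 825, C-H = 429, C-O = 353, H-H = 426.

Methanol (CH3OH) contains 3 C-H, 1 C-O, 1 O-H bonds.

Let D be the O-H bond energy.
Σ(broken) = 2×825 + 3×426 = 2928
Σ(formed) = 3×429 + 1×353 + 3×D = 1640 + 3D
ΔH = Σ(broken) − Σ(formed) = (2928) − (1640 + 3D) = +1288 − 3D
Setting this equal to −152 kJ gives 3D = 1440, so D = 480 kJ/mol.

D(O-H) ≈ 480 kJ/mol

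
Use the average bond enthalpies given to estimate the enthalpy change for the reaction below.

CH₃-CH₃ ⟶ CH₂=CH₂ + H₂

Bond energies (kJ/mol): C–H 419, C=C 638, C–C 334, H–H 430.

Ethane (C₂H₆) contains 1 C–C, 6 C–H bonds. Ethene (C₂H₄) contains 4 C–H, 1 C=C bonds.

ΔH ≈ +104 kJ

Bonds broken (reactants):
  C–C: 1 × 334 = 334
  C–H: 6 × 419 = 2514
  Σ(broken) = 2848 kJ
Bonds formed (products):
  C–H: 4 × 419 = 1676
  C=C: 1 × 638 = 638
  H–H: 1 × 430 = 430
  Σ(formed) = 2744 kJ
ΔH = Σ(broken) − Σ(formed) = 2848 − 2744 = +104 kJ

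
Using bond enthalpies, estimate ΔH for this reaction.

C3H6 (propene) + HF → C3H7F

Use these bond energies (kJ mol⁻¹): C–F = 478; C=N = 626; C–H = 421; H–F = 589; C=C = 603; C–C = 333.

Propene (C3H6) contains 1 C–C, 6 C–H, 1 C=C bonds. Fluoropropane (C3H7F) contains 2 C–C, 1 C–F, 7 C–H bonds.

ΔH ≈ −40 kJ

Bonds broken (reactants):
  C–C: 1 × 333 = 333
  C–H: 6 × 421 = 2526
  C=C: 1 × 603 = 603
  H–F: 1 × 589 = 589
  Σ(broken) = 4051 kJ
Bonds formed (products):
  C–C: 2 × 333 = 666
  C–F: 1 × 478 = 478
  C–H: 7 × 421 = 2947
  Σ(formed) = 4091 kJ
ΔH = Σ(broken) − Σ(formed) = 4051 − 4091 = −40 kJ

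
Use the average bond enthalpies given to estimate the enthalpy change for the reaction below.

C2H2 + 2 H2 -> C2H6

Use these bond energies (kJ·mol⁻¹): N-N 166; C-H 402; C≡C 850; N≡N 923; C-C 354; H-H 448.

Bonds broken (reactants):
  C≡C: 1 × 850 = 850
  C-H: 2 × 402 = 804
  H-H: 2 × 448 = 896
  Σ(broken) = 2550 kJ
Bonds formed (products):
  C-C: 1 × 354 = 354
  C-H: 6 × 402 = 2412
  Σ(formed) = 2766 kJ
ΔH = Σ(broken) − Σ(formed) = 2550 − 2766 = −216 kJ

ΔH ≈ −216 kJ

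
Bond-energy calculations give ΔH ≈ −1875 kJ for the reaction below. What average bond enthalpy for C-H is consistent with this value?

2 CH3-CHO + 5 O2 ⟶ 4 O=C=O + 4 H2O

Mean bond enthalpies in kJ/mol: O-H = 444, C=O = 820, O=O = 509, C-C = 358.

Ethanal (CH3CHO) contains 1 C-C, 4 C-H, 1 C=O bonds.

D(C-H) ≈ 417 kJ/mol

Let D be the C-H bond energy.
Σ(broken) = 2×358 + 8×D + 2×820 + 5×509 = 4901 + 8D
Σ(formed) = 8×820 + 8×444 = 10112
ΔH = Σ(broken) − Σ(formed) = (4901 + 8D) − (10112) = −5211 + 8D
Setting this equal to −1875 kJ gives 8D = 3336, so D = 417 kJ/mol.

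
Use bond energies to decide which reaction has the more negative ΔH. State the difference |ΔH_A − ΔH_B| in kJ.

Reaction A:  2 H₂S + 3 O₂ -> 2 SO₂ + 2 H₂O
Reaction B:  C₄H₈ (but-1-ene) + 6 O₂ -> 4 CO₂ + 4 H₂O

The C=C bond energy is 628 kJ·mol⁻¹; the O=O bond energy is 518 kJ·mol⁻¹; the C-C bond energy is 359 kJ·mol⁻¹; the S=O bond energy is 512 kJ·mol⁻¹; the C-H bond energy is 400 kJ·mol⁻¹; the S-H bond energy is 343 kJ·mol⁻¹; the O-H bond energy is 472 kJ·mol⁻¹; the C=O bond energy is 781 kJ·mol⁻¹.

Reaction B, by 1360 kJ

Reaction A:
  Bonds broken (reactants):
    O=O: 3 × 518 = 1554
    S-H: 4 × 343 = 1372
    Σ(broken) = 2926 kJ
  Bonds formed (products):
    O-H: 4 × 472 = 1888
    S=O: 4 × 512 = 2048
    Σ(formed) = 3936 kJ
  ΔH_A = 2926 − 3936 = −1010 kJ
Reaction B:
  Bonds broken (reactants):
    C-C: 2 × 359 = 718
    C-H: 8 × 400 = 3200
    C=C: 1 × 628 = 628
    O=O: 6 × 518 = 3108
    Σ(broken) = 7654 kJ
  Bonds formed (products):
    C=O: 8 × 781 = 6248
    O-H: 8 × 472 = 3776
    Σ(formed) = 10024 kJ
  ΔH_B = 7654 − 10024 = −2370 kJ
ΔH_A − ΔH_B = +1360 kJ, so reaction B has the more negative ΔH; |ΔH_A − ΔH_B| = 1360 kJ.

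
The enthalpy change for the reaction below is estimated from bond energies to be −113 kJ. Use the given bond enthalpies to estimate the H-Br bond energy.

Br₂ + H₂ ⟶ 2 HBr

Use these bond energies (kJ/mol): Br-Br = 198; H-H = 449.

D(H-Br) ≈ 380 kJ/mol

Let D be the H-Br bond energy.
Σ(broken) = 1×198 + 1×449 = 647
Σ(formed) = 2×D = 2D
ΔH = Σ(broken) − Σ(formed) = (647) − (2D) = +647 − 2D
Setting this equal to −113 kJ gives 2D = 760, so D = 380 kJ/mol.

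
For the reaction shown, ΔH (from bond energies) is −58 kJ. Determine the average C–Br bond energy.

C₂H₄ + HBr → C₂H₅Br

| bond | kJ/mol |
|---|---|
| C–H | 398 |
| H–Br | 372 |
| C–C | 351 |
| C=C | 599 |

Let D be the C–Br bond energy.
Σ(broken) = 4×398 + 1×599 + 1×372 = 2563
Σ(formed) = 1×D + 1×351 + 5×398 = 2341 + D
ΔH = Σ(broken) − Σ(formed) = (2563) − (2341 + D) = +222 − D
Setting this equal to −58 kJ gives D = 280 kJ/mol.

D(C–Br) ≈ 280 kJ/mol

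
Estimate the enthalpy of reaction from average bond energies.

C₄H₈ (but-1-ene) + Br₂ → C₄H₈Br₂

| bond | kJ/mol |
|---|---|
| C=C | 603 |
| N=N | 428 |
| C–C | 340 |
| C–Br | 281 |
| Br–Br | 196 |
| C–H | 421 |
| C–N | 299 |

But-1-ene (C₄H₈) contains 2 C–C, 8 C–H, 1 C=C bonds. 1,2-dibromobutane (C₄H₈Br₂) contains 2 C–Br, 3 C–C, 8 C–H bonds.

ΔH ≈ −103 kJ

Bonds broken (reactants):
  Br–Br: 1 × 196 = 196
  C–C: 2 × 340 = 680
  C–H: 8 × 421 = 3368
  C=C: 1 × 603 = 603
  Σ(broken) = 4847 kJ
Bonds formed (products):
  C–Br: 2 × 281 = 562
  C–C: 3 × 340 = 1020
  C–H: 8 × 421 = 3368
  Σ(formed) = 4950 kJ
ΔH = Σ(broken) − Σ(formed) = 4847 − 4950 = −103 kJ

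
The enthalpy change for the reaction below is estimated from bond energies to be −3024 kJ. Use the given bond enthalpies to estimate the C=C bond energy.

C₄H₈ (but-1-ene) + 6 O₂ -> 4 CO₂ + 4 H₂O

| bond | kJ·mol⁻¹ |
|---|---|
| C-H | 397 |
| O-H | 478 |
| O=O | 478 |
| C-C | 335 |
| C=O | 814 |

D(C=C) ≈ 598 kJ/mol

Let D be the C=C bond energy.
Σ(broken) = 2×335 + 8×397 + 1×D + 6×478 = 6714 + D
Σ(formed) = 8×814 + 8×478 = 10336
ΔH = Σ(broken) − Σ(formed) = (6714 + D) − (10336) = −3622 + D
Setting this equal to −3024 kJ gives D = 598 kJ/mol.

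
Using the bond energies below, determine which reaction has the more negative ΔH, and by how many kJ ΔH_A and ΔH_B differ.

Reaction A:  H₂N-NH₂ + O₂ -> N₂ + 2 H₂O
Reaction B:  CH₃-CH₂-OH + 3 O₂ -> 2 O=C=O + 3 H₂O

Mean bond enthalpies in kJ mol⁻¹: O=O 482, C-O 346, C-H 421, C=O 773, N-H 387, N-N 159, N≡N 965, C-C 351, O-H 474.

Reaction B, by 542 kJ

Reaction A:
  Bonds broken (reactants):
    N-H: 4 × 387 = 1548
    N-N: 1 × 159 = 159
    O=O: 1 × 482 = 482
    Σ(broken) = 2189 kJ
  Bonds formed (products):
    N≡N: 1 × 965 = 965
    O-H: 4 × 474 = 1896
    Σ(formed) = 2861 kJ
  ΔH_A = 2189 − 2861 = −672 kJ
Reaction B:
  Bonds broken (reactants):
    C-C: 1 × 351 = 351
    C-H: 5 × 421 = 2105
    C-O: 1 × 346 = 346
    O-H: 1 × 474 = 474
    O=O: 3 × 482 = 1446
    Σ(broken) = 4722 kJ
  Bonds formed (products):
    C=O: 4 × 773 = 3092
    O-H: 6 × 474 = 2844
    Σ(formed) = 5936 kJ
  ΔH_B = 4722 − 5936 = −1214 kJ
ΔH_A − ΔH_B = +542 kJ, so reaction B has the more negative ΔH; |ΔH_A − ΔH_B| = 542 kJ.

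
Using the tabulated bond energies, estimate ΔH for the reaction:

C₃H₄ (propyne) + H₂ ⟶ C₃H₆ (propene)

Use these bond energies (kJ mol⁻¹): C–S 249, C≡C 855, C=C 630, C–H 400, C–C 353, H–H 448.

Bonds broken (reactants):
  C≡C: 1 × 855 = 855
  C–C: 1 × 353 = 353
  C–H: 4 × 400 = 1600
  H–H: 1 × 448 = 448
  Σ(broken) = 3256 kJ
Bonds formed (products):
  C–C: 1 × 353 = 353
  C–H: 6 × 400 = 2400
  C=C: 1 × 630 = 630
  Σ(formed) = 3383 kJ
ΔH = Σ(broken) − Σ(formed) = 3256 − 3383 = −127 kJ

ΔH ≈ −127 kJ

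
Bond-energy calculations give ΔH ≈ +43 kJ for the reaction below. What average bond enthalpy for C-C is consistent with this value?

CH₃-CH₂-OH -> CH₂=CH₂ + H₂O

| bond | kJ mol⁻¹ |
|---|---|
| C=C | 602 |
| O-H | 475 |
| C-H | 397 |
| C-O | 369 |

D(C-C) ≈ 354 kJ/mol

Let D be the C-C bond energy.
Σ(broken) = 1×D + 5×397 + 1×369 + 1×475 = 2829 + D
Σ(formed) = 4×397 + 1×602 + 2×475 = 3140
ΔH = Σ(broken) − Σ(formed) = (2829 + D) − (3140) = −311 + D
Setting this equal to +43 kJ gives D = 354 kJ/mol.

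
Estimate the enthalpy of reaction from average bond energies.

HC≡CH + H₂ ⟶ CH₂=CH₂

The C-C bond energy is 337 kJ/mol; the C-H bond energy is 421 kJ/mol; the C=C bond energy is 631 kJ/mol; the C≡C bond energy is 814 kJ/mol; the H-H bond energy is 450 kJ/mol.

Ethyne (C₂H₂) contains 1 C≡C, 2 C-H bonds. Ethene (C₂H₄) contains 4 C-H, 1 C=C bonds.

ΔH ≈ −209 kJ

Bonds broken (reactants):
  C≡C: 1 × 814 = 814
  C-H: 2 × 421 = 842
  H-H: 1 × 450 = 450
  Σ(broken) = 2106 kJ
Bonds formed (products):
  C-H: 4 × 421 = 1684
  C=C: 1 × 631 = 631
  Σ(formed) = 2315 kJ
ΔH = Σ(broken) − Σ(formed) = 2106 − 2315 = −209 kJ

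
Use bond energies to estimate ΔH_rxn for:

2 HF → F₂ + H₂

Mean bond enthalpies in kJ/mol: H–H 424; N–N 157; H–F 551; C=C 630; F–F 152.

Bonds broken (reactants):
  H–F: 2 × 551 = 1102
  Σ(broken) = 1102 kJ
Bonds formed (products):
  F–F: 1 × 152 = 152
  H–H: 1 × 424 = 424
  Σ(formed) = 576 kJ
ΔH = Σ(broken) − Σ(formed) = 1102 − 576 = +526 kJ

ΔH ≈ +526 kJ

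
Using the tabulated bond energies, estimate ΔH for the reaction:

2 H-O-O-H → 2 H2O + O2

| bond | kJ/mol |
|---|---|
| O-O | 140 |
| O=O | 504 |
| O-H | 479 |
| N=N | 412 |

Bonds broken (reactants):
  O-H: 4 × 479 = 1916
  O-O: 2 × 140 = 280
  Σ(broken) = 2196 kJ
Bonds formed (products):
  O-H: 4 × 479 = 1916
  O=O: 1 × 504 = 504
  Σ(formed) = 2420 kJ
ΔH = Σ(broken) − Σ(formed) = 2196 − 2420 = −224 kJ

ΔH ≈ −224 kJ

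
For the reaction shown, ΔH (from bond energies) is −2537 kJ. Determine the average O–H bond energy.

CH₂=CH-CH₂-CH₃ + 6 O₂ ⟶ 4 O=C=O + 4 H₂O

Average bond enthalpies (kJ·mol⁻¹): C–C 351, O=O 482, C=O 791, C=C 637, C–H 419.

D(O–H) ≈ 474 kJ/mol

Let D be the O–H bond energy.
Σ(broken) = 2×351 + 8×419 + 1×637 + 6×482 = 7583
Σ(formed) = 8×791 + 8×D = 6328 + 8D
ΔH = Σ(broken) − Σ(formed) = (7583) − (6328 + 8D) = +1255 − 8D
Setting this equal to −2537 kJ gives 8D = 3792, so D = 474 kJ/mol.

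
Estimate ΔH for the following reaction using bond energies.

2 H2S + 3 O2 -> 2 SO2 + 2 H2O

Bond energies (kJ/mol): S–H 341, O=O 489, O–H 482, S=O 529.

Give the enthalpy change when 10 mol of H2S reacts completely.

ΔH = −6065 kJ

Bonds broken (reactants):
  O=O: 3 × 489 = 1467
  S–H: 4 × 341 = 1364
  Σ(broken) = 2831 kJ
Bonds formed (products):
  O–H: 4 × 482 = 1928
  S=O: 4 × 529 = 2116
  Σ(formed) = 4044 kJ
ΔH = Σ(broken) − Σ(formed) = 2831 − 4044 = −1213 kJ
For 5× the reaction as written: 5 × (−1213) = −6065 kJ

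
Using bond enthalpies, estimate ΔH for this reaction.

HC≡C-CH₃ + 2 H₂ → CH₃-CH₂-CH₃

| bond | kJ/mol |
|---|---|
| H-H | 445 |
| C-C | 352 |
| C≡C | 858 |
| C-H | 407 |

ΔH ≈ −232 kJ

Bonds broken (reactants):
  C≡C: 1 × 858 = 858
  C-C: 1 × 352 = 352
  C-H: 4 × 407 = 1628
  H-H: 2 × 445 = 890
  Σ(broken) = 3728 kJ
Bonds formed (products):
  C-C: 2 × 352 = 704
  C-H: 8 × 407 = 3256
  Σ(formed) = 3960 kJ
ΔH = Σ(broken) − Σ(formed) = 3728 − 3960 = −232 kJ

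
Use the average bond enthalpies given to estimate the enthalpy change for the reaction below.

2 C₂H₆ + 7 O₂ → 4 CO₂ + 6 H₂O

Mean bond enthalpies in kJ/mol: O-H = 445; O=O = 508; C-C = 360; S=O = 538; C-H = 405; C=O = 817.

Bonds broken (reactants):
  C-C: 2 × 360 = 720
  C-H: 12 × 405 = 4860
  O=O: 7 × 508 = 3556
  Σ(broken) = 9136 kJ
Bonds formed (products):
  C=O: 8 × 817 = 6536
  O-H: 12 × 445 = 5340
  Σ(formed) = 11876 kJ
ΔH = Σ(broken) − Σ(formed) = 9136 − 11876 = −2740 kJ

ΔH ≈ −2740 kJ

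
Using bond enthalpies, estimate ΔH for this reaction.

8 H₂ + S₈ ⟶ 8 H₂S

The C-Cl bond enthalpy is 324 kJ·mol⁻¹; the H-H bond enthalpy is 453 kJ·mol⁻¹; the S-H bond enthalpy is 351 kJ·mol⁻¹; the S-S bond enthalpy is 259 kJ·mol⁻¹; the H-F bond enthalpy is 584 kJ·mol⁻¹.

Bonds broken (reactants):
  H-H: 8 × 453 = 3624
  S-S: 8 × 259 = 2072
  Σ(broken) = 5696 kJ
Bonds formed (products):
  S-H: 16 × 351 = 5616
  Σ(formed) = 5616 kJ
ΔH = Σ(broken) − Σ(formed) = 5696 − 5616 = +80 kJ

ΔH ≈ +80 kJ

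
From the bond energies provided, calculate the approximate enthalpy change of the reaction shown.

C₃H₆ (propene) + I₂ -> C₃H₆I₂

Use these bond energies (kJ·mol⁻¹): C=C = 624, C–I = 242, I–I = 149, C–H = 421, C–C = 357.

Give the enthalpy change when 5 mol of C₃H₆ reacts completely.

Bonds broken (reactants):
  C–C: 1 × 357 = 357
  C–H: 6 × 421 = 2526
  C=C: 1 × 624 = 624
  I–I: 1 × 149 = 149
  Σ(broken) = 3656 kJ
Bonds formed (products):
  C–C: 2 × 357 = 714
  C–H: 6 × 421 = 2526
  C–I: 2 × 242 = 484
  Σ(formed) = 3724 kJ
ΔH = Σ(broken) − Σ(formed) = 3656 − 3724 = −68 kJ
For 5× the reaction as written: 5 × (−68) = −340 kJ

ΔH = −340 kJ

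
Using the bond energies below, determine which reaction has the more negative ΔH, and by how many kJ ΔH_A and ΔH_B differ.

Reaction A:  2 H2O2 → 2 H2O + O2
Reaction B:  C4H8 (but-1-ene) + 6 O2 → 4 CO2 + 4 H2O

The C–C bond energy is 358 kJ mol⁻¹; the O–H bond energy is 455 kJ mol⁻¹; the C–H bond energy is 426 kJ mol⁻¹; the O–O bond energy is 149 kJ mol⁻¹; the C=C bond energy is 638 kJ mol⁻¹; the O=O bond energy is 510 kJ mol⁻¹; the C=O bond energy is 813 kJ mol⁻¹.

Reaction B, by 2110 kJ

Reaction A:
  Bonds broken (reactants):
    O–H: 4 × 455 = 1820
    O–O: 2 × 149 = 298
    Σ(broken) = 2118 kJ
  Bonds formed (products):
    O–H: 4 × 455 = 1820
    O=O: 1 × 510 = 510
    Σ(formed) = 2330 kJ
  ΔH_A = 2118 − 2330 = −212 kJ
Reaction B:
  Bonds broken (reactants):
    C–C: 2 × 358 = 716
    C–H: 8 × 426 = 3408
    C=C: 1 × 638 = 638
    O=O: 6 × 510 = 3060
    Σ(broken) = 7822 kJ
  Bonds formed (products):
    C=O: 8 × 813 = 6504
    O–H: 8 × 455 = 3640
    Σ(formed) = 10144 kJ
  ΔH_B = 7822 − 10144 = −2322 kJ
ΔH_A − ΔH_B = +2110 kJ, so reaction B has the more negative ΔH; |ΔH_A − ΔH_B| = 2110 kJ.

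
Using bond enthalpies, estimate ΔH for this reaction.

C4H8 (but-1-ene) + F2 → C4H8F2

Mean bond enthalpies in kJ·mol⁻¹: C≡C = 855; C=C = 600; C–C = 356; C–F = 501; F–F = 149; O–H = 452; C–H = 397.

ΔH ≈ −609 kJ

Bonds broken (reactants):
  C–C: 2 × 356 = 712
  C–H: 8 × 397 = 3176
  C=C: 1 × 600 = 600
  F–F: 1 × 149 = 149
  Σ(broken) = 4637 kJ
Bonds formed (products):
  C–C: 3 × 356 = 1068
  C–F: 2 × 501 = 1002
  C–H: 8 × 397 = 3176
  Σ(formed) = 5246 kJ
ΔH = Σ(broken) − Σ(formed) = 4637 − 5246 = −609 kJ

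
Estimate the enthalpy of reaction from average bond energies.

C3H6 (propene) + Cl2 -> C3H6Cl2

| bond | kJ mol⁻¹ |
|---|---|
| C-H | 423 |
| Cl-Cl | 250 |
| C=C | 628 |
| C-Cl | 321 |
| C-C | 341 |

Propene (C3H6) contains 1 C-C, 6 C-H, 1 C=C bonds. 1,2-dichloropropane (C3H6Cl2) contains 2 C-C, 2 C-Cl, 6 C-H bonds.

ΔH ≈ −105 kJ

Bonds broken (reactants):
  C-C: 1 × 341 = 341
  C-H: 6 × 423 = 2538
  C=C: 1 × 628 = 628
  Cl-Cl: 1 × 250 = 250
  Σ(broken) = 3757 kJ
Bonds formed (products):
  C-C: 2 × 341 = 682
  C-Cl: 2 × 321 = 642
  C-H: 6 × 423 = 2538
  Σ(formed) = 3862 kJ
ΔH = Σ(broken) − Σ(formed) = 3757 − 3862 = −105 kJ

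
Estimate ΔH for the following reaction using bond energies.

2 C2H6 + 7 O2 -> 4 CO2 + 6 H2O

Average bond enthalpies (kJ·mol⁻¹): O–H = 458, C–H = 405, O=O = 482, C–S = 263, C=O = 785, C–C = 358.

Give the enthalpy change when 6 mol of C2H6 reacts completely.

ΔH = −8478 kJ

Bonds broken (reactants):
  C–C: 2 × 358 = 716
  C–H: 12 × 405 = 4860
  O=O: 7 × 482 = 3374
  Σ(broken) = 8950 kJ
Bonds formed (products):
  C=O: 8 × 785 = 6280
  O–H: 12 × 458 = 5496
  Σ(formed) = 11776 kJ
ΔH = Σ(broken) − Σ(formed) = 8950 − 11776 = −2826 kJ
For 3× the reaction as written: 3 × (−2826) = −8478 kJ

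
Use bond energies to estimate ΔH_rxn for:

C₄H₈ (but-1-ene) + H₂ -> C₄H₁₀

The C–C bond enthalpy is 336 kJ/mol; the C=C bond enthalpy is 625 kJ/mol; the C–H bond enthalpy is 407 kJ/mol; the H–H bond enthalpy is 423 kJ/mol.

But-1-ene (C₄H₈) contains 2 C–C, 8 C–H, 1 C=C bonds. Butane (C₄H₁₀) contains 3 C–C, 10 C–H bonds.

ΔH ≈ −102 kJ

Bonds broken (reactants):
  C–C: 2 × 336 = 672
  C–H: 8 × 407 = 3256
  C=C: 1 × 625 = 625
  H–H: 1 × 423 = 423
  Σ(broken) = 4976 kJ
Bonds formed (products):
  C–C: 3 × 336 = 1008
  C–H: 10 × 407 = 4070
  Σ(formed) = 5078 kJ
ΔH = Σ(broken) − Σ(formed) = 4976 − 5078 = −102 kJ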